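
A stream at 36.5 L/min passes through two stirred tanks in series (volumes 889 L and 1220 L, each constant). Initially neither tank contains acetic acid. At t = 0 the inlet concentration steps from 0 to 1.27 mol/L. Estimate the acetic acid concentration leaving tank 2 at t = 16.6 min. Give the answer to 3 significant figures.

Species balance on tank i: dCᵢ/dt = (Cᵢ₋₁ − Cᵢ)/τᵢ with τᵢ = Vᵢ/Q.
τ₁ = 889/36.5 = 24.356 min; τ₂ = 1220/36.5 = 33.425 min.
Tank 1: C₁ = C_in(1 − e^(−t/τ₁)). Tank 2 (τ₁ ≠ τ₂): C₂ = C_in[1 − (τ₁ e^(−t/τ₁) − τ₂ e^(−t/τ₂))/(τ₁ − τ₂)].
At t = 16.6: e^(−t/τ₁) = 0.50583, e^(−t/τ₂) = 0.60857.
C₂ = 1.27·[1 − (24.356·0.50583 − 33.425·0.60857)/(-9.0685)] = 1.27·0.11549 = 0.14667 mol/L.

0.147 mol/L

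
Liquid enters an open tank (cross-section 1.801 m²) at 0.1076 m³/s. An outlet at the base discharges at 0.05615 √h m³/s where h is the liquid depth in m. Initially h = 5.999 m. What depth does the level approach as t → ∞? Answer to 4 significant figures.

3.672 m

Level balance: A dh/dt = 0.1076 − 0.05615 √h. Setting dh/dt = 0:
Q_in = 0.05615 √h_ss ⇒ √h_ss = 0.1076/0.05615 = 1.91630.
h_ss = 1.91630² = 3.67219 m. (Since h₀ = 5.999 m > h_ss, the level will fall toward this value.)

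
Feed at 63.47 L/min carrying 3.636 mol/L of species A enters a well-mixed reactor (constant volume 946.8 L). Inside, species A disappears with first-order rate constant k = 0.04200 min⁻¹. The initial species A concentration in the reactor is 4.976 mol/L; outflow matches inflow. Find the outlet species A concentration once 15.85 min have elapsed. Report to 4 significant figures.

Species balance: V dC/dt = Q C_in − Q C − k V C.
This is linear with rate a = Q/V + k = 0.109036 min⁻¹.
C_ss = Q C_in/(Q + kV) = 2.23544 mol/L; C(t) = C_ss + (C₀ − C_ss) e^(−a t).
C(15.85) = 2.23544 + (2.74056)·e^(−0.109036·15.85) = 2.23544 + (2.74056)·0.177599 = 2.72216 mol/L.

2.722 mol/L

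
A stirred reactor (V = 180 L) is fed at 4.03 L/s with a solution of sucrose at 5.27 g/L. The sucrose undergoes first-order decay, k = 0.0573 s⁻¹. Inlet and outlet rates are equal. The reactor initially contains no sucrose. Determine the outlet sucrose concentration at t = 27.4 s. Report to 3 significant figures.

1.31 g/L

Accumulation = in − out − consumed: V dC/dt = Q C_in − Q C − k V C.
dC/dt = (Q/V) C_in − (Q/V + k) C; effective rate a = Q/V + k = 0.022389 + 0.0573 = 0.079689 s⁻¹.
C_ss = Q C_in/(Q + kV) = 1.4806 g/L; C(t) = C_ss + (C₀ − C_ss) e^(−a t).
C(27.4) = 1.4806 + (-1.4806)·e^(−0.079689·27.4) = 1.4806 + (-1.4806)·0.11265 = 1.3138 g/L.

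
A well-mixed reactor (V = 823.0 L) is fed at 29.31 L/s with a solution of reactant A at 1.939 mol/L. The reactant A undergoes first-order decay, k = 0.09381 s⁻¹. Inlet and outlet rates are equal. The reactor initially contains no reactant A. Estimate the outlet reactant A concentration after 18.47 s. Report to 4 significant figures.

V dC/dt = Q(C_in − C) − k V C.
dC/dt = (Q/V) C_in − (Q/V + k) C; effective rate a = Q/V + k = 0.0356136 + 0.09381 = 0.129424 s⁻¹.
C_ss = Q C_in/(Q + kV) = 0.533556 mol/L; C(t) = C_ss + (C₀ − C_ss) e^(−a t).
C(18.47) = 0.533556 + (-0.533556)·e^(−0.129424·18.47) = 0.533556 + (-0.533556)·0.0915881 = 0.484689 mol/L.

0.4847 mol/L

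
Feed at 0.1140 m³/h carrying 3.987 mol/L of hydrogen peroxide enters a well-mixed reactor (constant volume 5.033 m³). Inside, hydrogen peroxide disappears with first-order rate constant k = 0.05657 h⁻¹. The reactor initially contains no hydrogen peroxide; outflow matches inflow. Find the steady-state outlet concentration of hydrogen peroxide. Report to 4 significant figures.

V dC/dt = Q(C_in − C) − k V C.
At steady state: 0 = Q C_in − (Q + kV) C_ss, so C_ss = Q C_in/(Q + kV).
C_ss = 0.1140·3.987/(0.1140 + 0.05657·5.033) = 0.454518/0.398717 = 1.13995 mol/L.

1.140 mol/L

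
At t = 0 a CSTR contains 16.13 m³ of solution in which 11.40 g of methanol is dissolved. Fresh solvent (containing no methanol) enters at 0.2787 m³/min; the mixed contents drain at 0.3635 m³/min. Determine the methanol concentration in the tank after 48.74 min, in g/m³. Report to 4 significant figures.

0.2671 g/m³

Total volume: dV/dt = Q_in − Q_out = -0.0848000 m³/min, so V(t) = 16.13 − 0.0848000 t and V(48.74) = 11.9968 m³.
Solute balance: dm/dt = 0 − Q_out C = −Q_out m/V(t).
Separate: dm/m = −Q_out dt/V(t) ⇒ ln(m/m₀) = −(Q_out/(Q_in−Q_out)) ln(V/V₀).
m = m₀ (V₀/V)^(Q_out/(Q_in−Q_out)) = 11.40 × (16.13/11.9968)^(-4.28656) = 3.20475 g.
C = m/V = 3.20475/11.9968 = 0.267133 g/m³.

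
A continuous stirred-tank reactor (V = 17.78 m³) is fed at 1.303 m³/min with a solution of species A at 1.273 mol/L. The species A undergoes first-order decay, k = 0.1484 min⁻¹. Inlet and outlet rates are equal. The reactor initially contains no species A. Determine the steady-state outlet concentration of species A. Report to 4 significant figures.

V dC/dt = Q(C_in − C) − k V C.
At steady state: 0 = Q C_in − (Q + kV) C_ss, so C_ss = Q C_in/(Q + kV).
C_ss = 1.303·1.273/(1.303 + 0.1484·17.78) = 1.65872/3.94155 = 0.420829 mol/L.

0.4208 mol/L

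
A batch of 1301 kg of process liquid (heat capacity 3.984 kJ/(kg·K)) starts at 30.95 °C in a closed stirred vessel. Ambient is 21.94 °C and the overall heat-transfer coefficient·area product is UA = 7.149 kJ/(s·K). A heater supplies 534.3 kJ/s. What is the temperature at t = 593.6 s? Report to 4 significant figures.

67.69 °C

First-law balance (no shaft work): M c_p dT/dt = −UA(T − T_amb) + Q̇.
dT/dt = (T_ss − T)/τ with T_ss = T_amb + Q̇/UA = 21.94 + 534.3/7.149 = 96.6777 °C, τ = M c_p/UA = 1301·3.984/7.149 = 725.022 s.
T approaches T_ss exponentially: T(t) = T_ss + (T₀ − T_ss) e^(−t/τ).
T(593.6) = 96.6777 + (-65.7277)·0.440990 = 67.6925 °C.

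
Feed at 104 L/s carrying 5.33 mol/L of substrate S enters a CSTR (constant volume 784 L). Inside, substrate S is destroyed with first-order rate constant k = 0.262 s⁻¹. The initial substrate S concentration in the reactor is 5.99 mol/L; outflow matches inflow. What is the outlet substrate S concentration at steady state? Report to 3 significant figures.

V dC/dt = Q(C_in − C) − k V C.
At steady state: 0 = Q C_in − (Q + kV) C_ss, so C_ss = Q C_in/(Q + kV).
C_ss = 104·5.33/(104 + 0.262·784) = 554.32/309.41 = 1.7916 mol/L.

1.79 mol/L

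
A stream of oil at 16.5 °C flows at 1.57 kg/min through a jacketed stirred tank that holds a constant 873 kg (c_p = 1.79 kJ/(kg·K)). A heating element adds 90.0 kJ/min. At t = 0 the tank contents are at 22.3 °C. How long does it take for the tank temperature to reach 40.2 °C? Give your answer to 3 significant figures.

M c_p dT/dt = ṁ c_p (T_in − T) + Q̇.
τ = M/ṁ = 556.05 min; T_ss = T_in + Q̇/(ṁ c_p) = 48.525 °C.
T(t) = T_ss + (T₀ − T_ss) e^(−t/τ). Set T = 40.2:
e^(−t/τ) = (40.2 − 48.525)/(22.3 − 48.525) = 0.31745
t = −556.05 · ln(0.31745) = 638.04 min.

638 min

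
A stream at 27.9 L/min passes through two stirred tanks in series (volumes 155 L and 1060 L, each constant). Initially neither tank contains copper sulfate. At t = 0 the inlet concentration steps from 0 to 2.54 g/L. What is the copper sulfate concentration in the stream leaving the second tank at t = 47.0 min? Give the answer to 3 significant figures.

Time constants: τᵢ = Vᵢ/Q for each well-mixed tank.
τ₁ = 155/27.9 = 5.5556 min; τ₂ = 1060/27.9 = 37.993 min.
Tank 1: C₁ = C_in(1 − e^(−t/τ₁)). Tank 2 (τ₁ ≠ τ₂): C₂ = C_in[1 − (τ₁ e^(−t/τ₁) − τ₂ e^(−t/τ₂))/(τ₁ − τ₂)].
At t = 47.0: e^(−t/τ₁) = 0.00021177, e^(−t/τ₂) = 0.29023.
C₂ = 2.54·[1 − (5.5556·0.00021177 − 37.993·0.29023)/(-32.437)] = 2.54·0.66010 = 1.6766 g/L.

1.68 g/L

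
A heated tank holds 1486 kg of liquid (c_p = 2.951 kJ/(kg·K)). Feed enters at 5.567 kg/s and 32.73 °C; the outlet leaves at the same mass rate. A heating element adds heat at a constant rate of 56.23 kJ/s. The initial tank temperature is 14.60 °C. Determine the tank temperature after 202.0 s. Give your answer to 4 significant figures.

26.04 °C

M c_p dT/dt = ṁ c_p (T_in − T) + Q̇.
Rearrange: dT/dt = (T_ss − T)/τ with τ = M/ṁ = 266.930 s and T_ss = T_in + Q̇/(ṁ c_p) = 36.1528 °C.
This is linear first-order; T(t) = T_ss + (T₀ − T_ss) e^(−t/τ).
T(202.0) = 36.1528 + (-21.5528)·e^(−202.0/266.930) = 36.1528 + (-21.5528)·0.469188 = 26.0405 °C.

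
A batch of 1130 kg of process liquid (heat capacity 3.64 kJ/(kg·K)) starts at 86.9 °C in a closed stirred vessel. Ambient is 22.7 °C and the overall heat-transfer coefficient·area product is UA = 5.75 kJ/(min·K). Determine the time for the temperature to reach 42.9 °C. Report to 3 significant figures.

827 min

Lumped-capacitance energy balance: M c_p dT/dt = UA(T_amb − T).
τ = M c_p/UA = 715.34 min; T_ss = T_amb = 22.700 °C.
T(t) = T_ss + (T₀ − T_ss)e^(−t/τ); set T = 42.9:
t = −τ ln[(T − T_ss)/(T₀ − T_ss)] = −715.34 · ln(0.31464) = 827.16 min.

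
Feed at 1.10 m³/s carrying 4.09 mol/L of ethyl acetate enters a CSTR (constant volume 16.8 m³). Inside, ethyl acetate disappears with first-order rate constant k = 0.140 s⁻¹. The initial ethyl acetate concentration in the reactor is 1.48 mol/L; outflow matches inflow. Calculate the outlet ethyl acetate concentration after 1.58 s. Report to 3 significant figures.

1.43 mol/L

Species balance: V dC/dt = Q C_in − Q C − k V C.
This is linear with rate a = Q/V + k = 0.20548 s⁻¹.
C_ss = Q C_in/(Q + kV) = 1.3033 mol/L; C(t) = C_ss + (C₀ − C_ss) e^(−a t).
C(1.58) = 1.3033 + (0.17670)·e^(−0.20548·1.58) = 1.3033 + (0.17670)·0.72278 = 1.4310 mol/L.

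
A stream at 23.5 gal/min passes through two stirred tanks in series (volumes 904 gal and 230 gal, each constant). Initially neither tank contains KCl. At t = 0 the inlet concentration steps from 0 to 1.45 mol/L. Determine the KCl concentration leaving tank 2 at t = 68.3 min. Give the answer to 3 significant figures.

1.12 mol/L

Time constants: τᵢ = Vᵢ/Q for each well-mixed tank.
τ₁ = 904/23.5 = 38.468 min; τ₂ = 230/23.5 = 9.7872 min.
Solving the cascade with C₁(0)=C₂(0)=0 gives C₂(t) = C_in[1 − (τ₁ e^(−t/τ₁) − τ₂ e^(−t/τ₂))/(τ₁ − τ₂)].
At t = 68.3: e^(−t/τ₁) = 0.16940, e^(−t/τ₂) = 0.00093172.
C₂ = 1.45·[1 − (38.468·0.16940 − 9.7872·0.00093172)/(28.681)] = 1.45·0.77311 = 1.1210 mol/L.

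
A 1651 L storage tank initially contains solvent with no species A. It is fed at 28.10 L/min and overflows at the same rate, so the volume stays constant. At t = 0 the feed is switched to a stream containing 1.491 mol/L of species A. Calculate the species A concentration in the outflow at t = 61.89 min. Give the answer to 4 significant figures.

0.9710 mol/L

Accumulation = in − out for the solute gives V dC/dt = Q(C_in − C).
Time constant τ = V/Q = 1651/28.10 = 58.7544 min.
Solution: C(t) = C_in + (C₀ − C_in) e^(−t/τ).
C(61.89) = 1.491 + (0 − 1.491)·e^(−61.89/58.7544) = 1.491 + (-1.49100)·0.348761 = 0.970997 mol/L.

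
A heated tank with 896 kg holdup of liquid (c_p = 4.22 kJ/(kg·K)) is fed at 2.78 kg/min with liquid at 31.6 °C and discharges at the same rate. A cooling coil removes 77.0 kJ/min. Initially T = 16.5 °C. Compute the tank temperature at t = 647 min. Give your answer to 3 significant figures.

Unsteady energy balance on the tank contents: M c_p dT/dt = ṁ c_p (T_in − T) − 77.0.
τ = M/ṁ = 322.30 min; T_ss = T_in − Q̇/(ṁ c_p) = 31.6 − 77.0/(2.78·4.22) = 25.037 °C.
Integrating: T(t) = T_ss + (T₀ − T_ss) e^(−t/τ).
T(647) = 25.037 + (-8.5365)·e^(−647/322.30) = 25.037 + (-8.5365)·0.13433 = 23.890 °C.

23.9 °C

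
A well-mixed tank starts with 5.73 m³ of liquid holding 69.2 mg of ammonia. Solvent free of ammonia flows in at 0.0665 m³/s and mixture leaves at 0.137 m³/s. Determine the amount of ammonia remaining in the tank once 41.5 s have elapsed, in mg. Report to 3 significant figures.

17.3 mg

Total volume: dV/dt = Q_in − Q_out = -0.070500 m³/s, so V(t) = 5.73 − 0.070500 t and V(41.5) = 2.8043 m³.
Species balance (pure solvent in): dm/dt = −Q_out · m/V(t).
dm/m = −Q_out dt/(V₀ − 0.070500 t); integrating gives ln(m/m₀) = −(Q_out/(Q_in−Q_out)) ln(V/V₀).
m = m₀ (V₀/V)^(Q_out/(Q_in−Q_out)) = 69.2 × (5.73/2.8043)^(-1.9433) = 17.260 mg.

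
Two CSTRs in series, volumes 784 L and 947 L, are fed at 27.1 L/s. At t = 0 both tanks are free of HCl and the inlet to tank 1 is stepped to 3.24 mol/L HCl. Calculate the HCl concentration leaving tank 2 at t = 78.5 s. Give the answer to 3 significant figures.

Species balance on tank i: dCᵢ/dt = (Cᵢ₋₁ − Cᵢ)/τᵢ with τᵢ = Vᵢ/Q.
τ₁ = 784/27.1 = 28.930 s; τ₂ = 947/27.1 = 34.945 s.
Solving the cascade with C₁(0)=C₂(0)=0 gives C₂(t) = C_in[1 − (τ₁ e^(−t/τ₁) − τ₂ e^(−t/τ₂))/(τ₁ − τ₂)].
At t = 78.5: e^(−t/τ₁) = 0.066307, e^(−t/τ₂) = 0.10578.
C₂ = 3.24·[1 − (28.930·0.066307 − 34.945·0.10578)/(-6.0148)] = 3.24·0.70437 = 2.2822 mol/L.

2.28 mol/L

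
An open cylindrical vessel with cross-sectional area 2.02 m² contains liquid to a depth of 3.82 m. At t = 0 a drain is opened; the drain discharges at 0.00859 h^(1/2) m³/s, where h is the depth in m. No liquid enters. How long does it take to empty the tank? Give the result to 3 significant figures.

Mass balance (ρ constant): A dh/dt = −0.00859 √h.
Separate and integrate: 2(√h − √h₀) = −(0.00859/A) t.
Tank is empty when √h = 0: t_empty = 2A√h₀/0.00859.
t_empty = 2·2.02·√3.82/0.00859 = 4.0400·1.9545/0.00859 = 919.22 s.

919 s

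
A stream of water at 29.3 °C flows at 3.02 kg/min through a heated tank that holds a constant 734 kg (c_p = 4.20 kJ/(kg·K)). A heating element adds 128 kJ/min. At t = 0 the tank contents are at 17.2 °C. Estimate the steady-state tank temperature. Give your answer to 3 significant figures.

M c_p dT/dt = ṁ c_p (T_in − T) + Q̇.
At steady state dT/dt = 0 ⇒ T_ss = T_in + Q̇/(ṁ c_p) = 29.3 + 128/(3.02·4.20) = 39.391 °C.

39.4 °C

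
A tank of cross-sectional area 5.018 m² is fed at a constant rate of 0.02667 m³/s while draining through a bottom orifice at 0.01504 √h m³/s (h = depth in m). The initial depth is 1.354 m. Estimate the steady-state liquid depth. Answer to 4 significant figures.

3.144 m

Unsteady balance on liquid volume: A dh/dt = Q_in − 0.01504 √h. At steady state dh/dt = 0:
Q_in = 0.01504 √h_ss ⇒ √h_ss = 0.02667/0.01504 = 1.77327.
h_ss = 1.77327² = 3.14449 m. (Since h₀ = 1.354 m < h_ss, the level will rise toward this value.)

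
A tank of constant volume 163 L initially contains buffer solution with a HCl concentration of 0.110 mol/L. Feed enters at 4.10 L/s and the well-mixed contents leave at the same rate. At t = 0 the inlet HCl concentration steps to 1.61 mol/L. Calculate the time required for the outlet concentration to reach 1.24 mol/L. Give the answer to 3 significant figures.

55.6 s

Species balance: V dC/dt = Q(C_in − C) ⇒ τ = V/Q = 39.756 s.
C(t) = C_in + (C₀ − C_in) e^(−t/τ). Set C = 1.24 and solve for t:
e^(−t/τ) = (C − C_in)/(C₀ − C_in) = (1.24 − 1.61)/(0.110 − 1.61) = 0.24667
t = −τ ln(…) = 39.756 × 1.3997 = 55.647 s.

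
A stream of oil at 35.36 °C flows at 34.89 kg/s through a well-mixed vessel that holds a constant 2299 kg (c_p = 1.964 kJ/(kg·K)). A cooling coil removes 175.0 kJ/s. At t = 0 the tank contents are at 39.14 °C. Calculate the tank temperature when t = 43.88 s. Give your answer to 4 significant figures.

M c_p dT/dt = ṁ c_p (T_in − T) − Q̇.
Rearrange: dT/dt = (T_ss − T)/τ with τ = M/ṁ = 65.8928 s and T_ss = T_in − Q̇/(ṁ c_p) = 32.8061 °C.
Solution: T(t) = T_ss + (T₀ − T_ss) e^(−t/τ).
T(43.88) = 32.8061 + (6.33385)·e^(−43.88/65.8928) = 32.8061 + (6.33385)·0.513795 = 36.0605 °C.

36.06 °C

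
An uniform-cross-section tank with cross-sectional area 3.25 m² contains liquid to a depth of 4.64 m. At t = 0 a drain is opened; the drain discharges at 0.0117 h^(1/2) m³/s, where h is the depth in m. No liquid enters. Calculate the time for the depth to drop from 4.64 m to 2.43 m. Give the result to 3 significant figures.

331 s

A dh/dt = −Q_out = −0.0117 √h.
Separate and integrate: 2(√h − √h₀) = −(0.0117/A) t.
t = 2A(√h₀ − √h)/0.0117 = 2·3.25·(√4.64 − √2.43)/0.0117
  = 6.5000 × (2.1541 − 1.5588) / 0.0117 = 330.68 s.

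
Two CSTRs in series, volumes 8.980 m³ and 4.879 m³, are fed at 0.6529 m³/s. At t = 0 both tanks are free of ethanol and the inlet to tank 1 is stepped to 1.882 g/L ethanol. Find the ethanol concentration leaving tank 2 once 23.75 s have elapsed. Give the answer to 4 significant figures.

1.242 g/L

Each tank obeys Vᵢ dCᵢ/dt = Q(Cᵢ₋₁ − Cᵢ), so τᵢ = Vᵢ/Q.
τ₁ = 8.980/0.6529 = 13.7540 s; τ₂ = 4.879/0.6529 = 7.47281 s.
Tank 1: C₁ = C_in(1 − e^(−t/τ₁)). Tank 2 (τ₁ ≠ τ₂): C₂ = C_in[1 − (τ₁ e^(−t/τ₁) − τ₂ e^(−t/τ₂))/(τ₁ − τ₂)].
At t = 23.75: e^(−t/τ₁) = 0.177858, e^(−t/τ₂) = 0.0416611.
C₂ = 1.882·[1 − (13.7540·0.177858 − 7.47281·0.0416611)/(6.28121)] = 1.882·0.660106 = 1.24232 g/L.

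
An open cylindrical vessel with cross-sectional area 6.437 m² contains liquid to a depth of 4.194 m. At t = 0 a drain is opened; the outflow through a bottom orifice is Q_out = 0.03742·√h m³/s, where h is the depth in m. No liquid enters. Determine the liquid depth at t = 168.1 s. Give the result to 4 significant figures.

2.431 m

A dh/dt = −Q_out = −0.03742 √h.
∫ h^(−1/2) dh = −(0.03742/A) ∫ dt, giving 2√h = 2√h₀ − (0.03742/A) t.
√h = √4.194 − 0.03742·168.1/(2·6.437) = 2.04793 − 0.488605 = 1.55932.
h = 1.55932² = 2.43148 m.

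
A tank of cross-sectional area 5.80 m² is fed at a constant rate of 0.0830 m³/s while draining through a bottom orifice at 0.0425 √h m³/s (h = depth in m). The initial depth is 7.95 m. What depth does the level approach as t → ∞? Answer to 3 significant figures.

3.81 m

A dh/dt = Q_in − 0.0425 √h. Steady state requires inflow = outflow:
Q_in = 0.0425 √h_ss ⇒ √h_ss = 0.0830/0.0425 = 1.9529.
h_ss = 1.9529² = 3.8140 m. (Since h₀ = 7.95 m > h_ss, the level will fall toward this value.)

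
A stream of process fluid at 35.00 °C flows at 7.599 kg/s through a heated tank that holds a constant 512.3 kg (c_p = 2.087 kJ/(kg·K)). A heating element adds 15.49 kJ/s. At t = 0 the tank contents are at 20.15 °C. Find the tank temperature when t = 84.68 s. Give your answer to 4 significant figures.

31.47 °C

Unsteady energy balance on the tank contents: M c_p dT/dt = ṁ c_p (T_in − T) + 15.49.
Rearrange: dT/dt = (T_ss − T)/τ with τ = M/ṁ = 67.4168 s and T_ss = T_in + Q̇/(ṁ c_p) = 35.9767 °C.
T approaches T_ss exponentially: T(t) = T_ss + (T₀ − T_ss) e^(−t/τ).
T(84.68) = 35.9767 + (-15.8267)·e^(−84.68/67.4168) = 35.9767 + (-15.8267)·0.284772 = 31.4697 °C.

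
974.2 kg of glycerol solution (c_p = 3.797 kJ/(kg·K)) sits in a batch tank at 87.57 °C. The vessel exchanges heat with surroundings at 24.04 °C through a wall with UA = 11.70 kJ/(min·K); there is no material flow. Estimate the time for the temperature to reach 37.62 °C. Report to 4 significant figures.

Lumped-capacitance energy balance: M c_p dT/dt = UA(T_amb − T).
τ = M c_p/UA = 316.157 min; T_ss = T_amb = 24.0400 °C.
T(t) = T_ss + (T₀ − T_ss)e^(−t/τ); set T = 37.62:
t = −τ ln[(T − T_ss)/(T₀ − T_ss)] = −316.157 · ln(0.213757) = 487.803 min.

487.8 min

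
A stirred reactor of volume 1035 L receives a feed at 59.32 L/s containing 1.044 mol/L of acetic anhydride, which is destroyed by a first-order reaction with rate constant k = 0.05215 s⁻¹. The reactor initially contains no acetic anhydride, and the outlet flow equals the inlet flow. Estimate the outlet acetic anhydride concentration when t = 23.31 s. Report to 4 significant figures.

0.5040 mol/L

V dC/dt = Q(C_in − C) − k V C.
dC/dt = (Q/V) C_in − (Q/V + k) C; effective rate a = Q/V + k = 0.0573140 + 0.05215 = 0.109464 s⁻¹.
C_ss = Q C_in/(Q + kV) = 0.546626 mol/L; C(t) = C_ss + (C₀ − C_ss) e^(−a t).
C(23.31) = 0.546626 + (-0.546626)·e^(−0.109464·23.31) = 0.546626 + (-0.546626)·0.0779564 = 0.504013 mol/L.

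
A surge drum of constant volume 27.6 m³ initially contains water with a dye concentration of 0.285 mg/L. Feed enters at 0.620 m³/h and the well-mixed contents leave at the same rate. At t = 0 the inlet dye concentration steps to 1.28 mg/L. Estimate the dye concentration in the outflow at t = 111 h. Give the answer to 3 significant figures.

Species balance on the tank: V dC/dt = Q(C_in − C).
Rewrite as dC/dt + C/τ = C_in/τ, τ = V/Q = 44.516 h.
Integrating: C(t) = C_in + (C₀ − C_in) e^(−t/τ).
C(111) = 1.28 + (0.285 − 1.28)·e^(−111/44.516) = 1.28 + (-0.99500)·0.082622 = 1.1978 mg/L.

1.20 mg/L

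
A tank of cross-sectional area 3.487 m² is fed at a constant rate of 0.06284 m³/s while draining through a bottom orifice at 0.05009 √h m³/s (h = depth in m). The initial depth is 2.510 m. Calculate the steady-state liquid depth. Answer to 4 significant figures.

1.574 m

Volume balance on the tank: A dh/dt = Q_in − 0.05009 √h. At steady state dh/dt = 0:
Q_in = 0.05009 √h_ss ⇒ √h_ss = 0.06284/0.05009 = 1.25454.
h_ss = 1.25454² = 1.57388 m. (Since h₀ = 2.510 m > h_ss, the level will fall toward this value.)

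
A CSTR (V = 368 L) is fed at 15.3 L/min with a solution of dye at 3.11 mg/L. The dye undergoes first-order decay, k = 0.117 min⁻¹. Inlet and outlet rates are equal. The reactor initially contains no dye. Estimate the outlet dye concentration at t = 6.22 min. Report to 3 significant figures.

0.511 mg/L

Species balance: V dC/dt = Q C_in − Q C − k V C.
dC/dt = (Q/V) C_in − (Q/V + k) C; effective rate a = Q/V + k = 0.041576 + 0.117 = 0.15858 min⁻¹.
C_ss = Q C_in/(Q + kV) = 0.81539 mg/L; C(t) = C_ss + (C₀ − C_ss) e^(−a t).
C(6.22) = 0.81539 + (-0.81539)·e^(−0.15858·6.22) = 0.81539 + (-0.81539)·0.37294 = 0.51130 mg/L.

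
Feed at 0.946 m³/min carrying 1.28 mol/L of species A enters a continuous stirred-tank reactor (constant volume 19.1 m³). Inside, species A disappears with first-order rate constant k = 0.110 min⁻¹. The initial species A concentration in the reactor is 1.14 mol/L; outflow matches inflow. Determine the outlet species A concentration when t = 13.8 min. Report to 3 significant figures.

Species balance: V dC/dt = Q C_in − Q C − k V C.
dC/dt = (Q/V) C_in − (Q/V + k) C; effective rate a = Q/V + k = 0.049529 + 0.110 = 0.15953 min⁻¹.
C_ss = Q C_in/(Q + kV) = 0.39740 mol/L; C(t) = C_ss + (C₀ − C_ss) e^(−a t).
C(13.8) = 0.39740 + (0.74260)·e^(−0.15953·13.8) = 0.39740 + (0.74260)·0.11064 = 0.47956 mol/L.

0.480 mol/L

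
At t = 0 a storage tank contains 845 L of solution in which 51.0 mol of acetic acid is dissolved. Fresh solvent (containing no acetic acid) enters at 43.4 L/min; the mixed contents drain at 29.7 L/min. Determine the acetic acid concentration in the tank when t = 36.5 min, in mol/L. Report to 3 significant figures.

Total volume: dV/dt = Q_in − Q_out = 13.700 L/min, so V(t) = 845 + 13.700 t and V(36.5) = 1345.0 L.
No acetic acid enters, so dm/dt = −Q_out · (m/V).
Separate: dm/m = −Q_out dt/V(t) ⇒ ln(m/m₀) = −(Q_out/(Q_in−Q_out)) ln(V/V₀).
m = m₀ (V₀/V)^(Q_out/(Q_in−Q_out)) = 51.0 × (845/1345.0)^(2.1679) = 18.617 mol.
C = m/V = 18.617/1345.0 = 0.013841 mol/L.

0.0138 mol/L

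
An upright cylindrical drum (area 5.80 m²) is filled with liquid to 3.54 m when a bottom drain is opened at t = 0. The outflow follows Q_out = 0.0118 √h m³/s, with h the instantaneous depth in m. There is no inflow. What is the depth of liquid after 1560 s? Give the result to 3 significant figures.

0.0868 m

With no inflow, A dh/dt = −0.0118 √h.
∫ h^(−1/2) dh = −(0.0118/A) ∫ dt, giving 2√h = 2√h₀ − (0.0118/A) t.
√h = √3.54 − 0.0118·1560/(2·5.80) = 1.8815 − 1.5869 = 0.29459.
h = 0.29459² = 0.086785 m.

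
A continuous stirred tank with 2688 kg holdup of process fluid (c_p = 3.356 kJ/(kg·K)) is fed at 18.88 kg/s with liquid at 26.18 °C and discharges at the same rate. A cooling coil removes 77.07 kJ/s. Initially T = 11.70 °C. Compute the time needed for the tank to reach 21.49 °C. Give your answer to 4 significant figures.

First-law balance (no shaft work): M c_p dT/dt = ṁ c_p (T_in − T) − 77.07.
τ = M/ṁ = 142.373 s; T_ss = T_in − Q̇/(ṁ c_p) = 24.9636 °C.
T(t) = T_ss + (T₀ − T_ss) e^(−t/τ). Set T = 21.49:
e^(−t/τ) = (21.49 − 24.9636)/(11.70 − 24.9636) = 0.261892
t = −142.373 · ln(0.261892) = 190.754 s.

190.8 s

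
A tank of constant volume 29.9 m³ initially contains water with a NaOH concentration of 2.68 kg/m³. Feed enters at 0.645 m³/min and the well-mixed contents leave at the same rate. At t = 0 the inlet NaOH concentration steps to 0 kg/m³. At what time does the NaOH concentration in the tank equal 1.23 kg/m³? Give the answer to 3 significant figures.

36.1 min

Unsteady species balance (constant V, well mixed): V dC/dt = Q(C_in − C), so τ = V/Q = 46.357 min.
C(t) = C_in + (C₀ − C_in) e^(−t/τ). Set C = 1.23 and solve for t:
e^(−t/τ) = (C − C_in)/(C₀ − C_in) = (1.23 − 0)/(2.68 − 0) = 0.45896
t = −τ ln(…) = 46.357 × 0.77880 = 36.103 min.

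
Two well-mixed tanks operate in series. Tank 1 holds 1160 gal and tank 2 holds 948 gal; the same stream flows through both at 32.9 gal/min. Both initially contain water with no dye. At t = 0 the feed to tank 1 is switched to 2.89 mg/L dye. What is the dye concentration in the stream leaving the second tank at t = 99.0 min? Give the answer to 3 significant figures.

Each tank obeys Vᵢ dCᵢ/dt = Q(Cᵢ₋₁ − Cᵢ), so τᵢ = Vᵢ/Q.
τ₁ = 1160/32.9 = 35.258 min; τ₂ = 948/32.9 = 28.815 min.
Solving the cascade with C₁(0)=C₂(0)=0 gives C₂(t) = C_in[1 − (τ₁ e^(−t/τ₁) − τ₂ e^(−t/τ₂))/(τ₁ − τ₂)].
At t = 99.0: e^(−t/τ₁) = 0.060335, e^(−t/τ₂) = 0.032201.
C₂ = 2.89·[1 − (35.258·0.060335 − 28.815·0.032201)/(6.4438)] = 2.89·0.81386 = 2.3521 mg/L.

2.35 mg/L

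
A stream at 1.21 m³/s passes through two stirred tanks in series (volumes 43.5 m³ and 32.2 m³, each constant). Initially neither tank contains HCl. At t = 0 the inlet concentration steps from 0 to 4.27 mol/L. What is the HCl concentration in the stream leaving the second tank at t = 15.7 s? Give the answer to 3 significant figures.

0.394 mol/L

Each tank obeys Vᵢ dCᵢ/dt = Q(Cᵢ₋₁ − Cᵢ), so τᵢ = Vᵢ/Q.
τ₁ = 43.5/1.21 = 35.950 s; τ₂ = 32.2/1.21 = 26.612 s.
Tank 1: C₁ = C_in(1 − e^(−t/τ₁)). Tank 2 (τ₁ ≠ τ₂): C₂ = C_in[1 − (τ₁ e^(−t/τ₁) − τ₂ e^(−t/τ₂))/(τ₁ − τ₂)].
At t = 15.7: e^(−t/τ₁) = 0.64616, e^(−t/τ₂) = 0.55434.
C₂ = 4.27·[1 − (35.950·0.64616 − 26.612·0.55434)/(9.3388)] = 4.27·0.092218 = 0.39377 mol/L.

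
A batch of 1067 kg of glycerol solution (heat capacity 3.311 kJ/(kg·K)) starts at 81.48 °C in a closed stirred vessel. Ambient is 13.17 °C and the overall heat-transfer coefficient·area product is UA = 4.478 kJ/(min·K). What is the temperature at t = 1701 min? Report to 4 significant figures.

Lumped-capacitance energy balance: M c_p dT/dt = UA(T_amb − T).
dT/dt = (T_ss − T)/τ with T_ss = T_amb = 13.1700 °C, τ = M c_p/UA = 1067·3.311/4.478 = 788.932 min.
T approaches T_ss exponentially: T(t) = T_ss + (T₀ − T_ss) e^(−t/τ).
T(1701) = 13.1700 + (68.3100)·0.115778 = 21.0788 °C.

21.08 °C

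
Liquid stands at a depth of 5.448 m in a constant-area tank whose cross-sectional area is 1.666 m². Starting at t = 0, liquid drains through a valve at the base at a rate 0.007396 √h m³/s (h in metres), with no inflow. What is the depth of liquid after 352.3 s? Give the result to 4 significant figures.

Volume balance on the tank: A dh/dt = −0.007396 √h.
This is separable: 2 d(√h)/dt = −0.007396/A, so √h = √h₀ − (0.007396/(2A)) t.
√h = √5.448 − 0.007396·352.3/(2·1.666) = 2.33410 − 0.781996 = 1.55210.
h = 1.55210² = 2.40901 m.

2.409 m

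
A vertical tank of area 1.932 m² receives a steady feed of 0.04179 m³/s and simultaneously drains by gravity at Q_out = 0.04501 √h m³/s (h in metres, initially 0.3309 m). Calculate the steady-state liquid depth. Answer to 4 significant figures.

0.8620 m

Mass balance (ρ constant): A dh/dt = Q_in − 0.04501 √h. At steady state dh/dt = 0:
Q_in = 0.04501 √h_ss ⇒ √h_ss = 0.04179/0.04501 = 0.928460.
h_ss = 0.928460² = 0.862039 m. (Since h₀ = 0.3309 m < h_ss, the level will rise toward this value.)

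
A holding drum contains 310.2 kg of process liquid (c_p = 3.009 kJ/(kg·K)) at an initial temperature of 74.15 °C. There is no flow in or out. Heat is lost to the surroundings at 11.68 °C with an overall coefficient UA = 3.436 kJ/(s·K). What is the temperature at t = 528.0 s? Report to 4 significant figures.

Energy balance: M c_p dT/dt = −UA(T − T_amb).
dT/dt = (T_ss − T)/τ with T_ss = T_amb = 11.6800 °C, τ = M c_p/UA = 310.2·3.009/3.436 = 271.651 s.
This is linear first-order; T(t) = T_ss + (T₀ − T_ss) e^(−t/τ).
T(528.0) = 11.6800 + (62.4700)·0.143177 = 20.6243 °C.

20.62 °C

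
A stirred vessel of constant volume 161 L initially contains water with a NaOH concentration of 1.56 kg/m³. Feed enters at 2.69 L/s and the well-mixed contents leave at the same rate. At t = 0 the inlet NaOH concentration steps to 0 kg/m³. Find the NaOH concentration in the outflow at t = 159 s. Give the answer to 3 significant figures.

0.109 kg/m³

Transient balance on the dissolved component: V dC/dt = Q(C_in − C).
Time constant τ = V/Q = 161/2.69 = 59.851 s.
Integrating: C(t) = C_in + (C₀ − C_in) e^(−t/τ).
C(159) = 0 + (1.56 − 0)·e^(−159/59.851) = 0 + (1.5600)·0.070188 = 0.10949 kg/m³.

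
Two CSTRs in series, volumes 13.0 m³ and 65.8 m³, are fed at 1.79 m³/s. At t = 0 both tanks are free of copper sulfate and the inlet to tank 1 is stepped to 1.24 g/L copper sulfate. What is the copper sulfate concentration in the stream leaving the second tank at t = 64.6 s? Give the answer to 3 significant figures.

0.973 g/L

Species balance on tank i: dCᵢ/dt = (Cᵢ₋₁ − Cᵢ)/τᵢ with τᵢ = Vᵢ/Q.
τ₁ = 13.0/1.79 = 7.2626 s; τ₂ = 65.8/1.79 = 36.760 s.
Tank 1: C₁ = C_in(1 − e^(−t/τ₁)). Tank 2 (τ₁ ≠ τ₂): C₂ = C_in[1 − (τ₁ e^(−t/τ₁) − τ₂ e^(−t/τ₂))/(τ₁ − τ₂)].
At t = 64.6: e^(−t/τ₁) = 0.00013708, e^(−t/τ₂) = 0.17250.
C₂ = 1.24·[1 − (7.2626·0.00013708 − 36.760·0.17250)/(-29.497)] = 1.24·0.78506 = 0.97348 g/L.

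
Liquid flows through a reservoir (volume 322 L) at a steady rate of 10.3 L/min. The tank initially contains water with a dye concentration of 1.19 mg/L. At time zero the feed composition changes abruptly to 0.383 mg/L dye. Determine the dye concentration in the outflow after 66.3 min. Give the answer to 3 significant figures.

0.480 mg/L

Unsteady species balance (constant V, well mixed): V dC/dt = Q(C_in − C).
So dC/dt = (C_in − C)/τ with τ = V/Q = 322/10.3 = 31.262 min.
Solution: C(t) = C_in + (C₀ − C_in) e^(−t/τ).
C(66.3) = 0.383 + (1.19 − 0.383)·e^(−66.3/31.262) = 0.383 + (0.80700)·0.11994 = 0.47979 mg/L.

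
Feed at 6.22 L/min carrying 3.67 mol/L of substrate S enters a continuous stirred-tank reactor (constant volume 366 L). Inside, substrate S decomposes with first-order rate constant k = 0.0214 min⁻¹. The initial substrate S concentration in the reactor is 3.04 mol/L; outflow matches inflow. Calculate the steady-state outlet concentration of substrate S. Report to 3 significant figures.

V dC/dt = Q(C_in − C) − k V C.
Steady state (dC/dt = 0): C_ss = Q C_in/(Q + kV) = C_in/(1 + kV/Q).
C_ss = 6.22·3.67/(6.22 + 0.0214·366) = 22.827/14.052 = 1.6244 mol/L.

1.62 mol/L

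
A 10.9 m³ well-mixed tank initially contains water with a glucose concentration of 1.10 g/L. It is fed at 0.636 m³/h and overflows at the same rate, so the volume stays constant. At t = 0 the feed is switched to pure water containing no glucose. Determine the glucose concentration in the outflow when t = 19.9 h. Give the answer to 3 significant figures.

Mass balance on the solute (V constant): V dC/dt = Q(C_in − C).
Time constant τ = V/Q = 10.9/0.636 = 17.138 h.
Solution: C(t) = C_in + (C₀ − C_in) e^(−t/τ).
C(19.9) = 0 + (1.10 − 0)·e^(−19.9/17.138) = 0 + (1.1000)·0.31313 = 0.34444 g/L.

0.344 g/L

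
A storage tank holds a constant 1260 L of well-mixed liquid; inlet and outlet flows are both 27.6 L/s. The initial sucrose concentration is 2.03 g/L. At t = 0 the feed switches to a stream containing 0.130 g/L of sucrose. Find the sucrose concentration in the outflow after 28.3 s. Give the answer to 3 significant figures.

Species balance on the tank: V dC/dt = Q(C_in − C).
Rewrite as dC/dt + C/τ = C_in/τ, τ = V/Q = 45.652 s.
Solution: C(t) = C_in + (C₀ − C_in) e^(−t/τ).
C(28.3) = 0.130 + (2.03 − 0.130)·e^(−28.3/45.652) = 0.130 + (1.9000)·0.53800 = 1.1522 g/L.

1.15 g/L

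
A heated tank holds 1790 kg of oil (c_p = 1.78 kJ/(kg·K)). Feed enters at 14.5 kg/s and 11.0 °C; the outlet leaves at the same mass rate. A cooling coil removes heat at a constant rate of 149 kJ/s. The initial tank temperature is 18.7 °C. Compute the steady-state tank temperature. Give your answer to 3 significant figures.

Unsteady energy balance on the tank contents: M c_p dT/dt = ṁ c_p (T_in − T) − 149.
At steady state dT/dt = 0 ⇒ T_ss = T_in − Q̇/(ṁ c_p) = 11.0 − 149/(14.5·1.78) = 5.2270 °C.

5.23 °C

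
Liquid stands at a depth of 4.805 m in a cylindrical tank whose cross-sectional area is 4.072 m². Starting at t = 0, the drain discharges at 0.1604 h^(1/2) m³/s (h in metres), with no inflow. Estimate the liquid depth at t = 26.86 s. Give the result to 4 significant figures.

2.766 m

A dh/dt = −Q_out = −0.1604 √h.
∫ h^(−1/2) dh = −(0.1604/A) ∫ dt, giving 2√h = 2√h₀ − (0.1604/A) t.
√h = √4.805 − 0.1604·26.86/(2·4.072) = 2.19203 − 0.529021 = 1.66301.
h = 1.66301² = 2.76560 m.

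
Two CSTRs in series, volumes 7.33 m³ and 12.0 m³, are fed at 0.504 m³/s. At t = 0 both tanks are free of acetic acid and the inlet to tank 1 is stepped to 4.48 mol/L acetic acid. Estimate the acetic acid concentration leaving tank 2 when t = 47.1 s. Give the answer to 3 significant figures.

Each tank obeys Vᵢ dCᵢ/dt = Q(Cᵢ₋₁ − Cᵢ), so τᵢ = Vᵢ/Q.
τ₁ = 7.33/0.504 = 14.544 s; τ₂ = 12.0/0.504 = 23.810 s.
Solving the cascade with C₁(0)=C₂(0)=0 gives C₂(t) = C_in[1 − (τ₁ e^(−t/τ₁) − τ₂ e^(−t/τ₂))/(τ₁ − τ₂)].
At t = 47.1: e^(−t/τ₁) = 0.039222, e^(−t/τ₂) = 0.13832.
C₂ = 4.48·[1 − (14.544·0.039222 − 23.810·0.13832)/(-9.2659)] = 4.48·0.70614 = 3.1635 mol/L.

3.16 mol/L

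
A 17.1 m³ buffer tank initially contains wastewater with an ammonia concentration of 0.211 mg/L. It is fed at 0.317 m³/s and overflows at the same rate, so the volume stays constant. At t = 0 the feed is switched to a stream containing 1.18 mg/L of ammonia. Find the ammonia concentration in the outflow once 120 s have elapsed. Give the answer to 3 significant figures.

1.08 mg/L

Unsteady species balance (constant V, well mixed): V dC/dt = Q(C_in − C).
Rewrite as dC/dt + C/τ = C_in/τ, τ = V/Q = 53.943 s.
C approaches C_in exponentially: C(t) = C_in + (C₀ − C_in) e^(−t/τ).
C(120) = 1.18 + (0.211 − 1.18)·e^(−120/53.943) = 1.18 + (-0.96900)·0.10811 = 1.0752 mg/L.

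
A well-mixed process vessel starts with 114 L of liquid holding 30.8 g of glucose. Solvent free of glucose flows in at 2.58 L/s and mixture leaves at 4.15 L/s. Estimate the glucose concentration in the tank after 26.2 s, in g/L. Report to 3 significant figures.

Let m(t) be the amount of glucose. Volume: V(t) = V₀ + (Q_in − Q_out) t = 114 − 1.5700 t; V(26.2) = 72.866 L.
Species balance (pure solvent in): dm/dt = −Q_out · m/V(t).
Separate: dm/m = −Q_out dt/V(t) ⇒ ln(m/m₀) = −(Q_out/(Q_in−Q_out)) ln(V/V₀).
m = m₀ (V₀/V)^(Q_out/(Q_in−Q_out)) = 30.8 × (114/72.866)^(-2.6433) = 9.4350 g.
C = m/V = 9.4350/72.866 = 0.12948 g/L.

0.129 g/L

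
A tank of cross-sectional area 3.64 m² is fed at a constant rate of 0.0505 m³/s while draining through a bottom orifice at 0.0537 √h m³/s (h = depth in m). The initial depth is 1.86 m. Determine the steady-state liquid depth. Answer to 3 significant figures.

0.884 m

Unsteady balance on liquid volume: A dh/dt = Q_in − 0.0537 √h. At steady state dh/dt = 0:
Q_in = 0.0537 √h_ss ⇒ √h_ss = 0.0505/0.0537 = 0.94041.
h_ss = 0.94041² = 0.88437 m. (Since h₀ = 1.86 m > h_ss, the level will fall toward this value.)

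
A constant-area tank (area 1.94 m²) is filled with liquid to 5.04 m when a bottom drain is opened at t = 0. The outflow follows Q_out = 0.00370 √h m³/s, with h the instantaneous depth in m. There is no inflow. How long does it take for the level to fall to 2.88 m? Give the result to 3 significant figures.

575 s

Volume balance on the tank: A dh/dt = −0.00370 √h.
∫ h^(−1/2) dh = −(0.00370/A) ∫ dt, giving 2√h = 2√h₀ − (0.00370/A) t.
t = 2A(√h₀ − √h)/0.00370 = 2·1.94·(√5.04 − √2.88)/0.00370
  = 3.8800 × (2.2450 − 1.6971) / 0.00370 = 574.59 s.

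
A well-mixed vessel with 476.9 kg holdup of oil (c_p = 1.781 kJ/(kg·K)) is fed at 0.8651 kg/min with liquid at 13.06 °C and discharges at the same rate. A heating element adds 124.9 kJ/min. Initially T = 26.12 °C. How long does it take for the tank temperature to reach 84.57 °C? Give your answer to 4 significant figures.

1082 min

M c_p dT/dt = ṁ c_p (T_in − T) + Q̇.
τ = M/ṁ = 551.266 min; T_ss = T_in + Q̇/(ṁ c_p) = 94.1248 °C.
T(t) = T_ss + (T₀ − T_ss) e^(−t/τ). Set T = 84.57:
e^(−t/τ) = (84.57 − 94.1248)/(26.12 − 94.1248) = 0.140502
t = −551.266 · ln(0.140502) = 1081.88 min.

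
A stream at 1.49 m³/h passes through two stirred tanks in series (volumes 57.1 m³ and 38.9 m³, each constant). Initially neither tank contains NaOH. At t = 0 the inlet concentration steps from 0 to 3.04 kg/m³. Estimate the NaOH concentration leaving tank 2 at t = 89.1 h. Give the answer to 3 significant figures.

2.32 kg/m³

Each tank obeys Vᵢ dCᵢ/dt = Q(Cᵢ₋₁ − Cᵢ), so τᵢ = Vᵢ/Q.
τ₁ = 57.1/1.49 = 38.322 h; τ₂ = 38.9/1.49 = 26.107 h.
Solving the cascade with C₁(0)=C₂(0)=0 gives C₂(t) = C_in[1 − (τ₁ e^(−t/τ₁) − τ₂ e^(−t/τ₂))/(τ₁ − τ₂)].
At t = 89.1: e^(−t/τ₁) = 0.097781, e^(−t/τ₂) = 0.032948.
C₂ = 3.04·[1 − (38.322·0.097781 − 26.107·0.032948)/(12.215)] = 3.04·0.76365 = 2.3215 kg/m³.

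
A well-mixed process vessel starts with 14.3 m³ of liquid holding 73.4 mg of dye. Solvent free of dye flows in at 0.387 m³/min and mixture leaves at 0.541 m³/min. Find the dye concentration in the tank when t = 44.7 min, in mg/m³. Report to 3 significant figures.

Total volume: dV/dt = Q_in − Q_out = -0.15400 m³/min, so V(t) = 14.3 − 0.15400 t and V(44.7) = 7.4162 m³.
Solute balance: dm/dt = 0 − Q_out C = −Q_out m/V(t).
dm/m = −Q_out dt/(V₀ − 0.15400 t); integrating gives ln(m/m₀) = −(Q_out/(Q_in−Q_out)) ln(V/V₀).
m = m₀ (V₀/V)^(Q_out/(Q_in−Q_out)) = 73.4 × (14.3/7.4162)^(-3.5130) = 7.3106 mg.
C = m/V = 7.3106/7.4162 = 0.98576 mg/m³.

0.986 mg/m³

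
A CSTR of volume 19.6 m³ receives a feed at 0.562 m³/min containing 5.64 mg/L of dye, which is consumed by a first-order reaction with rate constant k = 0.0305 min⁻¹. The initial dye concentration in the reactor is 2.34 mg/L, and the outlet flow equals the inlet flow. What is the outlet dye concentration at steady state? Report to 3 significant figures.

V dC/dt = Q(C_in − C) − k V C.
At steady state: 0 = Q C_in − (Q + kV) C_ss, so C_ss = Q C_in/(Q + kV).
C_ss = 0.562·5.64/(0.562 + 0.0305·19.6) = 3.1697/1.1598 = 2.7330 mg/L.

2.73 mg/L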